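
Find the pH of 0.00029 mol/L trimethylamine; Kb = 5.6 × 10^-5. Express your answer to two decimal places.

pH = 10.01

(CH3)3N + H2O ⇌ (CH3)3NH+ + OH-
From the ICE table, Kb = [OH-]²/(0.00029 − [OH-]) = 5.6 × 10^-5.
[OH-] is not negligible relative to C₀; solve [OH-]² + 5.6e-05·[OH-] − 1.62e-08 = 0.
[OH-] = (−Kb + √(Kb² + 4·Kb·C₀))/2 = 1.02 × 10^-4 M
pOH = −log(1.02 × 10^-4) = 3.99; pH = 14.00 − 3.99 = 10.01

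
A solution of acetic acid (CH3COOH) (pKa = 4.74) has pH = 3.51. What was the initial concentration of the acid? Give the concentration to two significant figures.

[H+] = 10^(-3.51) = 3.09 × 10^-4 M = x
Ka = 10^(−4.74) = 1.82 × 10^-5
Ka = x²/(C₀ − x) ⇒ C₀ = x + x²/Ka
C₀ = 3.09 × 10^-4 + (3.09 × 10^-4)²/(1.82 × 10^-5) = 5.56 × 10^-3 M

C₀ = 5.6 × 10^-3 M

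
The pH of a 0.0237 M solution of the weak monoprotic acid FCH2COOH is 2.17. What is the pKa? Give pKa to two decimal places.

[H+] = 10^(-2.17) = 6.76 × 10^-3 M
At equilibrium [HA] = 0.0237 − 6.76 × 10^-3 = 1.69 × 10^-2 M
Ka = [H+][A-]/[HA] = (6.76 × 10^-3)² / 1.69 × 10^-2 = 2.70 × 10^-3
pKa = -log(2.70 × 10^-3) = 2.57

pKa = 2.57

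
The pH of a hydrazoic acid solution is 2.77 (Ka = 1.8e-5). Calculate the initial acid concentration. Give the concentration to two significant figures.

C₀ = 1.6 × 10^-1 M

[H+] = 10^(-2.77) = 1.70 × 10^-3 M = x
Ka = x²/(C₀ − x) ⇒ C₀ = x + x²/Ka
C₀ = 1.70 × 10^-3 + (1.70 × 10^-3)²/(1.8 × 10^-5) = 1.62 × 10^-1 M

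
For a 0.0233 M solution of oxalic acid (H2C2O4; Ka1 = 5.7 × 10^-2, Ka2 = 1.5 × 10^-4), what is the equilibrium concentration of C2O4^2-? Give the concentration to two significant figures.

1.5 × 10^-4 M

First ionization gives [H+] ≈ [HC2O4-] = 1.78 × 10^-2 M.
Second step: Ka2 = [H+][C2O4^2-]/[HC2O4-] ≈ [C2O4^2-] (since [H+] ≈ [HC2O4-]).
So [C2O4^2-] ≈ Ka2.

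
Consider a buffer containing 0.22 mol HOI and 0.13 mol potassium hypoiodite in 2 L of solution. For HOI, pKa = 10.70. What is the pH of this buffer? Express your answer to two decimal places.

pH = 10.47

Henderson–Hasselbalch: pH = pKa + log([OI-]/[HOI]) = 10.70 + log(0.13/0.22)
pH = 10.70 + (-0.228) = 10.47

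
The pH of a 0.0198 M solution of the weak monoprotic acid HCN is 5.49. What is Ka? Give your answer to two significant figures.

Ka = 5.3 × 10^-10

[H+] = 10^(-5.49) = 3.24 × 10^-6 M
At equilibrium [HA] = 0.0198 − 3.24 × 10^-6 = 1.98 × 10^-2 M
Ka = [H+][A-]/[HA] = (3.24 × 10^-6)² / 1.98 × 10^-2 = 5.3 × 10^-10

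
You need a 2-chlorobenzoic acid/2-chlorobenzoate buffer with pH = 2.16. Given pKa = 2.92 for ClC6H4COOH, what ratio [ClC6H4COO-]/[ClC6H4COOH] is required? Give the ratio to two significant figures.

ratio = 0.17

pH = pKa + log(r) ⇒ log(r) = 2.16 − 2.92 = -0.76
r = [ClC6H4COO-]/[ClC6H4COOH] = 10^(-0.76) = 0.174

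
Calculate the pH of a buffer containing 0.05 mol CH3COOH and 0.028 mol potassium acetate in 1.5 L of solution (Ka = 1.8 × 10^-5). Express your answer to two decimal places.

pH = 4.49

pKa = −log(1.8 × 10^-5) = 4.745
Using pH = pKa + log([base]/[acid]) with [base]/[acid] = 0.028/0.05:
pH = 4.745 + (-0.252) = 4.49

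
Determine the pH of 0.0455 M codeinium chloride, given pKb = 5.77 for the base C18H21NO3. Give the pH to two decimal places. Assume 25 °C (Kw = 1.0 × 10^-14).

pH = 4.79

C18H22NO3+ is the conjugate acid of the weak base C18H21NO3.
Kb = 10^(−5.77) = 1.70 × 10^-6
Ka = Kw/Kb = 1.0×10^-14 / 1.70 × 10^-6 = 5.88 × 10^-9
From the ICE table, Ka = [H+]²/(0.0455 − [H+]) = 5.88 × 10^-9.
Assume [H+] ≪ 0.0455: [H+] ≈ √(5.88 × 10^-9 × 0.0455) = 1.64 × 10^-5 M
([H+]/C₀ = 0.036% < 5%, so the approximation holds.)
pH = −log(1.64 × 10^-5) = 4.79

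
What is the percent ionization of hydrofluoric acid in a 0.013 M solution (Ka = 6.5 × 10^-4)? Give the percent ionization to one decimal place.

20.0%

HF ⇌ F- + H+; let x = [H+] at equilibrium.
Ka = x²/(C₀ − x); solving the quadratic gives x = 2.60 × 10^-3 M.
% ionization = x/C₀ × 100% = 2.60 × 10^-3/0.013 × 100% = 20.0%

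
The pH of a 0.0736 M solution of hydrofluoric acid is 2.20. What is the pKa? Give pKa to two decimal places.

[H+] = 10^(-2.20) = 6.31 × 10^-3 M
At equilibrium [HA] = 0.0736 − 6.31 × 10^-3 = 6.73 × 10^-2 M
Ka = [H+][A-]/[HA] = (6.31 × 10^-3)² / 6.73 × 10^-2 = 5.92 × 10^-4
pKa = -log(5.92 × 10^-4) = 3.23

pKa = 3.23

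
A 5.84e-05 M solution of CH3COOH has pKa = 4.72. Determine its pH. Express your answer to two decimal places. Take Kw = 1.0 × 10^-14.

pH = 4.60

CH3COOH ⇌ CH3COO- + H+
Ka = 10^(−4.72) = 1.91 × 10^-5
From the ICE table, Ka = [H+]²/(5.84e-05 − [H+]) = 1.91 × 10^-5.
Here C₀/Ka ≈ 3.06, so the small-[H+] approximation fails. Use the quadratic:
[H+] = [−1.91e-05 + √(1.91e-05² + 4.46e-09)]/2 = 2.52 × 10^-5 M
pH = −log[H+] = −log(2.52 × 10^-5) = 4.60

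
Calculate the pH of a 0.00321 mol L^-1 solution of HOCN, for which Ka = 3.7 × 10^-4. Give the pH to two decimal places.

HOCN ⇌ OCN- + H+
Let x = [H+] at equilibrium. Ka = x²/(0.00321 − x).
Here C₀/Ka ≈ 8.68, so the small-x approximation fails. Use the quadratic:
x = [−0.00037 + √(0.00037² + 4.75e-06)]/2 = 9.20 × 10^-4 M
pH = −log(9.20 × 10^-4) = 3.04

pH = 3.04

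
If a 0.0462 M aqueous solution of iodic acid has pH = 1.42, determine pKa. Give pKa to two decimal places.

[H+] = 10^(-1.42) = 3.80 × 10^-2 M
At equilibrium [HA] = 0.0462 − 3.80 × 10^-2 = 8.20 × 10^-3 M
Ka = [H+][A-]/[HA] = (3.80 × 10^-2)² / 8.20 × 10^-3 = 1.76 × 10^-1
pKa = -log(1.76 × 10^-1) = 0.75

pKa = 0.75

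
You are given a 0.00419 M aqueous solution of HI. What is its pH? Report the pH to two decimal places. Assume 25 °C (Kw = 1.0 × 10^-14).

HI is a strong acid and dissociates completely, so [H+] = 0.00419 M.
pH = -log(0.00419) = 2.38

pH = 2.38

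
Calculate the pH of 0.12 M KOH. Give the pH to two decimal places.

pH = 13.08

KOH is a strong base; [OH-] = 0.12 M.
pOH = -log(0.12) = 0.92
pH = 14.00 - 0.92 = 13.08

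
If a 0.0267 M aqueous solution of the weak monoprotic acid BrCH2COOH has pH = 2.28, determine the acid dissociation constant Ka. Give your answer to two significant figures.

Ka = 1.3 × 10^-3

[H+] = 10^(-2.28) = 5.25 × 10^-3 M
At equilibrium [HA] = 0.0267 − 5.25 × 10^-3 = 2.15 × 10^-2 M
Ka = [H+][A-]/[HA] = (5.25 × 10^-3)² / 2.15 × 10^-2 = 1.3 × 10^-3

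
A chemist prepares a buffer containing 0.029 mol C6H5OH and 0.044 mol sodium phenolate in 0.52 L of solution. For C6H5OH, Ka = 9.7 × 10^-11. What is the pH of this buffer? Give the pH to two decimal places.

pKa = −log(9.7 × 10^-11) = 10.013
pH = pKa + log([A⁻]/[HA]) = 10.013 + log(0.044/0.029)
pH = 10.013 + (+0.181) = 10.19

pH = 10.19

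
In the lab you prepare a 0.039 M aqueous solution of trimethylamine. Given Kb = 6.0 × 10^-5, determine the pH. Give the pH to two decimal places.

pH = 11.18

(CH3)3N + H2O ⇌ (CH3)3NH+ + OH-
Let x = [OH-] at equilibrium. Kb = x²/(0.039 − x).
Neglecting x in the denominator: x = √(6.0 × 10^-5 × 0.039) = 1.53 × 10^-3 M
pOH = −log(1.53 × 10^-3) = 2.82; pH = 14.00 − 2.82 = 11.18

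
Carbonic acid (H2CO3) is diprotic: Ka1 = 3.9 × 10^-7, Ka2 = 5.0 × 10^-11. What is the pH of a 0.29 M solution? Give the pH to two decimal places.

Ka1 ≫ Ka2, so treat the first dissociation as the only significant source of H+.
Ka1 = x²/(0.29 − x) = 3.9 × 10^-7
x ≈ √(3.9 × 10^-7 × 0.29) = 3.36 × 10^-4 M
pH = −log(3.36 × 10^-4) = 3.47

pH = 3.47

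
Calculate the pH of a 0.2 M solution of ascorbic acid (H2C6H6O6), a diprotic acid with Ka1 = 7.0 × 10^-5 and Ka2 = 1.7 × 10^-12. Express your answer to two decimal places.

pH = 2.43

Since Ka1 ≫ Ka2, the first ionization dominates [H+].
Ka1 = x²/(0.2 − x) = 7.0 × 10^-5
x ≈ √(7.0 × 10^-5 × 0.2) = 3.74 × 10^-3 M
pH = −log(3.74 × 10^-3) = 2.43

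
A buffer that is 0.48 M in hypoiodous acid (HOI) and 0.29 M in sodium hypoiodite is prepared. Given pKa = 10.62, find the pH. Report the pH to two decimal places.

pH = 10.40

Using pH = pKa + log([base]/[acid]) with [base]/[acid] = 0.29/0.48:
pH = 10.62 + (-0.219) = 10.40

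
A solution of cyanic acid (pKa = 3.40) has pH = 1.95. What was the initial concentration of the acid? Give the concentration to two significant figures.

C₀ = 3.3 × 10^-1 M

[H+] = 10^(-1.95) = 1.12 × 10^-2 M = x
Ka = 10^(−3.40) = 3.98 × 10^-4
Ka = x²/(C₀ − x) ⇒ C₀ = x + x²/Ka
C₀ = 1.12 × 10^-2 + (1.12 × 10^-2)²/(3.98 × 10^-4) = 3.26 × 10^-1 M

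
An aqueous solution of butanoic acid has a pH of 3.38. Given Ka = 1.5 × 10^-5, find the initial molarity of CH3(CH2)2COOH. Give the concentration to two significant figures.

C₀ = 1.2 × 10^-2 M

[H+] = 10^(-3.38) = 4.17 × 10^-4 M = x
Ka = x²/(C₀ − x) ⇒ C₀ = x + x²/Ka
C₀ = 4.17 × 10^-4 + (4.17 × 10^-4)²/(1.5 × 10^-5) = 1.20 × 10^-2 M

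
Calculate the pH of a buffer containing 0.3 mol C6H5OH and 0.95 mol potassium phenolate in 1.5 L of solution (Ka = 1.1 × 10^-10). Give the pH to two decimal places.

pKa = −log(1.1 × 10^-10) = 9.959
pH = pKa + log([A⁻]/[HA]) = 9.959 + log(0.95/0.3)
pH = 9.959 + (+0.501) = 10.46

pH = 10.46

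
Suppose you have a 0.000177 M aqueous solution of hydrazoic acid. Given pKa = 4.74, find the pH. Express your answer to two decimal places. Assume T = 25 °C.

pH = 4.32

HN3 ⇌ N3- + H+
Ka = 10^(−4.74) = 1.82 × 10^-5
From the ICE table, Ka = x²/(0.000177 − x) = 1.82 × 10^-5.
The 5% rule fails; solving x² + Ka·x − Ka·C₀ = 0 exactly:
x = [−1.82e-05 + √(1.82e-05² + 1.29e-08)]/2 = 4.84 × 10^-5 M
pH = −log(4.84 × 10^-5) = 4.32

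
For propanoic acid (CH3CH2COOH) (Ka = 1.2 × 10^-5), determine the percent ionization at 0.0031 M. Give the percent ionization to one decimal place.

6.0%

CH3CH2COOH ⇌ CH3CH2COO- + H+; let x = [H+] at equilibrium.
Ka = x²/(C₀ − x); solving the quadratic gives x = 1.87 × 10^-4 M.
% ionization = x/C₀ × 100% = 1.87 × 10^-4/0.0031 × 100% = 6.0%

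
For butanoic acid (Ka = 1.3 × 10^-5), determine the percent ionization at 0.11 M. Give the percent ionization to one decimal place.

CH3(CH2)2COOH ⇌ CH3(CH2)2COO- + H+; let x = [H+] at equilibrium.
x ≈ √(Ka·C₀) = √(1.3 × 10^-5 × 0.11) = 1.20 × 10^-3 M
Fraction ionized = 1.20 × 10^-3 / 0.11 = 0.0109 → 1.1%

1.1%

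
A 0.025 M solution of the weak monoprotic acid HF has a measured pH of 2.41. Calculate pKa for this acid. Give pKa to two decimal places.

[H+] = 10^(-2.41) = 3.89 × 10^-3 M
At equilibrium [HA] = 0.025 − 3.89 × 10^-3 = 2.11 × 10^-2 M
Ka = [H+][A-]/[HA] = (3.89 × 10^-3)² / 2.11 × 10^-2 = 7.17 × 10^-4
pKa = -log(7.17 × 10^-4) = 3.14

pKa = 3.14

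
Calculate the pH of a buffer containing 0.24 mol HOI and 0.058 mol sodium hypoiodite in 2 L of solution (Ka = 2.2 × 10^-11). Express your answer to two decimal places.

pKa = −log(2.2 × 10^-11) = 10.658
pH = pKa + log([A⁻]/[HA]) = 10.658 + log(0.058/0.24)
pH = 10.658 + (-0.617) = 10.04

pH = 10.04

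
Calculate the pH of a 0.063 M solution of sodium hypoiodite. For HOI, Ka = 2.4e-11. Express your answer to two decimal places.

OI- is the conjugate base of the weak acid HOI.
Kb = Kw/Ka = 1.0×10^-14 / 2.4 × 10^-11 = 4.17 × 10^-4
From the ICE table, Kb = [OH-]²/(0.063 − [OH-]) = 4.17 × 10^-4.
The 5% rule fails; solving [OH-]² + Kb·[OH-] − Kb·C₀ = 0 exactly:
[OH-] = [−0.000417 + √(0.000417² + 0.000105)]/2 = 4.92 × 10^-3 M
pOH = −log(4.92 × 10^-3) = 2.31; pH = 14.00 − 2.31 = 11.69

pH = 11.69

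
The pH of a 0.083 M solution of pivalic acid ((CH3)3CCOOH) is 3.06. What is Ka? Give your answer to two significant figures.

Ka = 9.2 × 10^-6

[H+] = 10^(-3.06) = 8.71 × 10^-4 M
At equilibrium [HA] = 0.083 − 8.71 × 10^-4 = 8.21 × 10^-2 M
Ka = [H+][A-]/[HA] = (8.71 × 10^-4)² / 8.21 × 10^-2 = 9.2 × 10^-6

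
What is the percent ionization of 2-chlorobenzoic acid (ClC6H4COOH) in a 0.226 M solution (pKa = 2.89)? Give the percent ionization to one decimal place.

ClC6H4COOH ⇌ ClC6H4COO- + H+; let x = [H+] at equilibrium.
Ka = 10^(−2.89) = 1.29 × 10^-3
Solve x² + 0.00129x − 0.000292 = 0 → x = 1.64 × 10^-2 M
% ionization = x/C₀ × 100% = 1.64 × 10^-2/0.226 × 100% = 7.3%

7.3%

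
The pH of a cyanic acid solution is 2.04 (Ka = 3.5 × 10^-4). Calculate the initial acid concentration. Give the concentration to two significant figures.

C₀ = 2.5 × 10^-1 M

[H+] = 10^(-2.04) = 9.12 × 10^-3 M = x
Ka = x²/(C₀ − x) ⇒ C₀ = x + x²/Ka
C₀ = 9.12 × 10^-3 + (9.12 × 10^-3)²/(3.5 × 10^-4) = 2.47 × 10^-1 M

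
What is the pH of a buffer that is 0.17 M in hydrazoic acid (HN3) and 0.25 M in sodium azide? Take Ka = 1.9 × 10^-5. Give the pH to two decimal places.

pH = 4.89

pKa = −log(1.9 × 10^-5) = 4.721
Using pH = pKa + log([base]/[acid]) with [base]/[acid] = 0.25/0.17:
pH = 4.721 + (+0.167) = 4.89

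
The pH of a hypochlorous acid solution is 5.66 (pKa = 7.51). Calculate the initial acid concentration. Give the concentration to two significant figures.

[H+] = 10^(-5.66) = 2.19 × 10^-6 M = x
Ka = 10^(−7.51) = 3.09 × 10^-8
Ka = x²/(C₀ − x) ⇒ C₀ = x + x²/Ka
C₀ = 2.19 × 10^-6 + (2.19 × 10^-6)²/(3.09 × 10^-8) = 1.57 × 10^-4 M

C₀ = 1.6 × 10^-4 M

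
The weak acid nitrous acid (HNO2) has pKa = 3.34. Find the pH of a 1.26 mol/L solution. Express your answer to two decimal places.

pH = 1.62

HNO2 ⇌ NO2- + H+
Ka = 10^(−3.34) = 4.57 × 10^-4
From the ICE table, Ka = [H+]²/(1.26 − [H+]) = 4.57 × 10^-4.
Since Ka ≪ C₀, [H+] ≈ √(Ka·C₀) = 2.40 × 10^-2 M.
Check: 1.9% ionized — well under 5%, approximation valid.
pH = −log(2.40 × 10^-2) = 1.62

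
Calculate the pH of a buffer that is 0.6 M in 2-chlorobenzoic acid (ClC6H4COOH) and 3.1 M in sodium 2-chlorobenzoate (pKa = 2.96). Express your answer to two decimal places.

pH = 3.67

Using pH = pKa + log([base]/[acid]) with [base]/[acid] = 3.1/0.6:
pH = 2.96 + (+0.713) = 3.67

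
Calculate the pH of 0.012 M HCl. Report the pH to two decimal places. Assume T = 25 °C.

pH = 1.92

HCl is a strong acid and dissociates completely, so [H+] = 0.012 M.
pH = -log(0.012) = 1.92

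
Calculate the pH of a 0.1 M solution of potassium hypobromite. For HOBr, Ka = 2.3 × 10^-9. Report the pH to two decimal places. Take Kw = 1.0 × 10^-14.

pH = 10.82

OBr- is the conjugate base of the weak acid HOBr.
Kb = Kw/Ka = 1.0×10^-14 / 2.3 × 10^-9 = 4.35 × 10^-6
From the ICE table, Kb = x²/(0.1 − x) = 4.35 × 10^-6.
Since Kb ≪ C₀, x ≈ √(Kb·C₀) = 6.60 × 10^-4 M.
Check: 0.66% ionized — well under 5%, approximation valid.
pOH = 3.18, so pH = 14.00 − pOH = 10.82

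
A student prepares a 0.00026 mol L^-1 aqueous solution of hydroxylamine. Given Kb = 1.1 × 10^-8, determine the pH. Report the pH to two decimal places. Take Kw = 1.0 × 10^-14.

NH2OH + H2O ⇌ NH3OH+ + OH-
From the ICE table, Kb = [OH-]²/(0.00026 − [OH-]) = 1.1 × 10^-8.
Since Kb ≪ C₀, [OH-] ≈ √(Kb·C₀) = 1.69 × 10^-6 M.
pOH = −log(1.69 × 10^-6) = 5.77; pH = 14.00 − 5.77 = 8.23

pH = 8.23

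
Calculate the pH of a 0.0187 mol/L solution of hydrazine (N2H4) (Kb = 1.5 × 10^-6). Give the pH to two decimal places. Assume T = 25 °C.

pH = 10.22

N2H4 + H2O ⇌ N2H5+ + OH-
From the ICE table, Kb = x²/(0.0187 − x) = 1.5 × 10^-6.
Since Kb ≪ C₀, x ≈ √(Kb·C₀) = 1.67 × 10^-4 M.
pOH = −log(1.67 × 10^-4) = 3.78; pH = 14.00 − 3.78 = 10.22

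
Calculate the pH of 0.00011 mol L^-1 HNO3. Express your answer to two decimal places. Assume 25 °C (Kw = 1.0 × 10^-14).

HNO3 is a strong acid and dissociates completely, so [H+] = 0.00011 M.
pH = -log(0.00011) = 3.96

pH = 3.96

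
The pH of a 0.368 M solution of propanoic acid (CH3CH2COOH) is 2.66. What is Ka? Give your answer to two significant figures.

Ka = 1.3 × 10^-5

[H+] = 10^(-2.66) = 2.19 × 10^-3 M
At equilibrium [HA] = 0.368 − 2.19 × 10^-3 = 3.66 × 10^-1 M
Ka = [H+][A-]/[HA] = (2.19 × 10^-3)² / 3.66 × 10^-1 = 1.3 × 10^-5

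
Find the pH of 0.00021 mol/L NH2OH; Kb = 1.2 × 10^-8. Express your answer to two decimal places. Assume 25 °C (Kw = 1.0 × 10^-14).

pH = 8.20

NH2OH + H2O ⇌ NH3OH+ + OH-
Kb = x²/(0.00021 − x) = 1.2 × 10^-8
Neglecting x in the denominator: x = √(1.2 × 10^-8 × 0.00021) = 1.59 × 10^-6 M
(x/C₀ = 0.76% < 5%, so the approximation holds.)
pOH = 5.80, so pH = 14.00 − pOH = 8.20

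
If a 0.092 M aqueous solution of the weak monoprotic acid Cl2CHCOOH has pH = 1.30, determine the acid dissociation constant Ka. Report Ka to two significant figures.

[H+] = 10^(-1.30) = 5.01 × 10^-2 M
At equilibrium [HA] = 0.092 − 5.01 × 10^-2 = 4.19 × 10^-2 M
Ka = [H+][A-]/[HA] = (5.01 × 10^-2)² / 4.19 × 10^-2 = 6.0 × 10^-2

Ka = 6.0 × 10^-2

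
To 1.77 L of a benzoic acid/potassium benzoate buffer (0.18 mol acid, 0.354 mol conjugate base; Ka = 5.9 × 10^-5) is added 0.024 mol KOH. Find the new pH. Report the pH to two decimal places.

pH = 4.61

OH- converts C6H5COOH to C6H5COO-: C6H5COOH → 0.156 mol, C6H5COO- → 0.378 mol.
pKa = −log(5.9 × 10^-5) = 4.229
pH = pKa + log(n_C6H5COO-/n_C6H5COOH) = 4.229 + log(0.378/0.156) = 4.229 + (+0.384)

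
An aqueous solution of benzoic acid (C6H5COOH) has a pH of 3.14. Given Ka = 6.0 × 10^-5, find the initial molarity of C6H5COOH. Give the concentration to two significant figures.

C₀ = 9.5 × 10^-3 M

[H+] = 10^(-3.14) = 7.24 × 10^-4 M = x
Ka = x²/(C₀ − x) ⇒ C₀ = x + x²/Ka
C₀ = 7.24 × 10^-4 + (7.24 × 10^-4)²/(6.0 × 10^-5) = 9.46 × 10^-3 M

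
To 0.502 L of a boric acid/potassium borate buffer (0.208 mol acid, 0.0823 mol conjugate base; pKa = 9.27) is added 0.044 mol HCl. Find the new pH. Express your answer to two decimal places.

pH = 8.45

After neutralization: n(B(OH)3) = 0.252 mol, n(B(OH)4-) = 0.0383 mol.
pH = pKa + log(n_B(OH)4-/n_B(OH)3) = 9.27 + log(0.0383/0.252) = 9.27 + (-0.818)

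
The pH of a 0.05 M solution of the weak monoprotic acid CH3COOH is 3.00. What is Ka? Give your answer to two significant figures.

[H+] = 10^(-3.00) = 1.00 × 10^-3 M
At equilibrium [HA] = 0.05 − 1.00 × 10^-3 = 4.90 × 10^-2 M
Ka = [H+][A-]/[HA] = (1.00 × 10^-3)² / 4.90 × 10^-2 = 2.0 × 10^-5

Ka = 2.0 × 10^-5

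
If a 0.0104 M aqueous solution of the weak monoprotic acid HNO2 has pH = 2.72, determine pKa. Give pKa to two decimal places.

pKa = 3.37

[H+] = 10^(-2.72) = 1.91 × 10^-3 M
At equilibrium [HA] = 0.0104 − 1.91 × 10^-3 = 8.49 × 10^-3 M
Ka = [H+][A-]/[HA] = (1.91 × 10^-3)² / 8.49 × 10^-3 = 4.30 × 10^-4
pKa = -log(4.30 × 10^-4) = 3.37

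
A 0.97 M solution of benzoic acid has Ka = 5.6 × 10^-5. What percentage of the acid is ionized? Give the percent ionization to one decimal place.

C6H5COOH ⇌ C6H5COO- + H+; let x = [H+] at equilibrium.
x ≈ √(Ka·C₀) = √(5.6 × 10^-5 × 0.97) = 7.37 × 10^-3 M
Fraction ionized = 7.37 × 10^-3 / 0.97 = 0.0076 → 0.8%

0.8%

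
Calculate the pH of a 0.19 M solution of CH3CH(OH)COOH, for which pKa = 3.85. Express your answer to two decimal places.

pH = 2.29

CH3CH(OH)COOH ⇌ CH3CH(OH)COO- + H+
Ka = 10^(−3.85) = 1.41 × 10^-4
Let x = [H+] at equilibrium. Ka = x²/(0.19 − x).
Assume x ≪ 0.19: x ≈ √(1.41 × 10^-4 × 0.19) = 5.18 × 10^-3 M
Check: 2.7% ionized — well under 5%, approximation valid.
pH = −log[H+] = −log(5.18 × 10^-3) = 2.29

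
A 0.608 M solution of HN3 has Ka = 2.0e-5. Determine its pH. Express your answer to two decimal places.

HN3 ⇌ N3- + H+
Let x = [H+] at equilibrium. Ka = x²/(0.608 − x).
Assume x ≪ 0.608: x ≈ √(2.0 × 10^-5 × 0.608) = 3.49 × 10^-3 M
pH = −log[H+] = −log(3.49 × 10^-3) = 2.46

pH = 2.46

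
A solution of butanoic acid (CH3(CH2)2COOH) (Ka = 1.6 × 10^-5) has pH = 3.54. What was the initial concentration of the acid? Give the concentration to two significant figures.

[H+] = 10^(-3.54) = 2.88 × 10^-4 M = x
Ka = x²/(C₀ − x) ⇒ C₀ = x + x²/Ka
C₀ = 2.88 × 10^-4 + (2.88 × 10^-4)²/(1.6 × 10^-5) = 5.47 × 10^-3 M

C₀ = 5.5 × 10^-3 M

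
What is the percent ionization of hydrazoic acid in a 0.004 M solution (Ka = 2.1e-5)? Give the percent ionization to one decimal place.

HN3 ⇌ N3- + H+; let x = [H+] at equilibrium.
Ka = x²/(C₀ − x); solving the quadratic gives x = 2.80 × 10^-4 M.
Fraction ionized = 2.80 × 10^-4 / 0.004 = 0.0700 → 7.0%

7.0%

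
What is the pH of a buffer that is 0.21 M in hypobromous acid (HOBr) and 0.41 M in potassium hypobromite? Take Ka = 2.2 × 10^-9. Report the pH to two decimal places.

pH = 8.95

pKa = −log(2.2 × 10^-9) = 8.658
pH = pKa + log([A⁻]/[HA]) = 8.658 + log(0.41/0.21)
pH = 8.658 + (+0.291) = 8.95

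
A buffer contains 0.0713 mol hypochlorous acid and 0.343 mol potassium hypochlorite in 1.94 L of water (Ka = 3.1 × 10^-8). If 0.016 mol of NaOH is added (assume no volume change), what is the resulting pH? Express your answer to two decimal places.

pH = 8.32

After neutralization: n(HOCl) = 0.0553 mol, n(OCl-) = 0.359 mol.
pKa = −log(3.1 × 10^-8) = 7.509
Henderson–Hasselbalch with mole ratio 0.359/0.0553: pH = 7.509 + (+0.812)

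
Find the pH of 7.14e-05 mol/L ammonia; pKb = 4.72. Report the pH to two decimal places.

NH3 + H2O ⇌ NH4+ + OH-
Kb = 10^(−4.72) = 1.91 × 10^-5
From the ICE table, Kb = x²/(7.14e-05 − x) = 1.91 × 10^-5.
x is not negligible relative to C₀; solve x² + 1.91e-05·x − 1.36e-09 = 0.
x = (−Kb + √(Kb² + 4·Kb·C₀))/2 = 2.86 × 10^-5 M
pOH = 4.54, so pH = 14.00 − pOH = 9.46

pH = 9.46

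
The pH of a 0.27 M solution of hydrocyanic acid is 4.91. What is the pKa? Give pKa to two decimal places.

[H+] = 10^(-4.91) = 1.23 × 10^-5 M
At equilibrium [HA] = 0.27 − 1.23 × 10^-5 = 2.70 × 10^-1 M
Ka = [H+][A-]/[HA] = (1.23 × 10^-5)² / 2.70 × 10^-1 = 5.60 × 10^-10
pKa = -log(5.60 × 10^-10) = 9.25

pKa = 9.25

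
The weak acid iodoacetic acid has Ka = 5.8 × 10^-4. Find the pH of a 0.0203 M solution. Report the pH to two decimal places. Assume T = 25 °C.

pH = 2.50

ICH2COOH ⇌ ICH2COO- + H+
Let x = [H+] at equilibrium. Ka = x²/(0.0203 − x).
The 5% rule fails; solving x² + Ka·x − Ka·C₀ = 0 exactly:
x = [−0.00058 + √(0.00058² + 4.71e-05)]/2 = 3.15 × 10^-3 M
pH = −log[H+] = −log(3.15 × 10^-3) = 2.50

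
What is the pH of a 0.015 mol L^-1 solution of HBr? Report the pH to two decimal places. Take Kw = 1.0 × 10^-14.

pH = 1.82

HBr is a strong acid and dissociates completely, so [H+] = 0.015 M.
pH = -log(0.015) = 1.82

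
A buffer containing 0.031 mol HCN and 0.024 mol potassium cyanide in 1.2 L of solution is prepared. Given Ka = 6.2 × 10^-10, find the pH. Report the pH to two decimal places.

pH = 9.10

pKa = −log(6.2 × 10^-10) = 9.208
pH = pKa + log([A⁻]/[HA]) = 9.208 + log(0.024/0.031)
pH = 9.208 + (-0.111) = 9.10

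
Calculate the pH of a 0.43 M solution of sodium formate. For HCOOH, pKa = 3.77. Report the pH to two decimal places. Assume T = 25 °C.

HCOO- is the conjugate base of the weak acid HCOOH.
Ka = 10^(−3.77) = 1.70 × 10^-4
Kb = Kw/Ka = 1.0×10^-14 / 1.70 × 10^-4 = 5.88 × 10^-11
From the ICE table, Kb = x²/(0.43 − x) = 5.88 × 10^-11.
Since Kb ≪ C₀, x ≈ √(Kb·C₀) = 5.03 × 10^-6 M.
(x/C₀ = 0.0012% < 5%, so the approximation holds.)
pOH = −log(5.03 × 10^-6) = 5.30; pH = 14.00 − 5.30 = 8.70

pH = 8.70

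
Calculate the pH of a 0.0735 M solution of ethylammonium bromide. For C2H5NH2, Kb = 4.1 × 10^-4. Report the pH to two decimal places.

pH = 5.87

C2H5NH3+ is the conjugate acid of the weak base C2H5NH2.
Ka = Kw/Kb = 1.0×10^-14 / 4.1 × 10^-4 = 2.44 × 10^-11
From the ICE table, Ka = [H+]²/(0.0735 − [H+]) = 2.44 × 10^-11.
Assume [H+] ≪ 0.0735: [H+] ≈ √(2.44 × 10^-11 × 0.0735) = 1.34 × 10^-6 M
pH = −log[H+] = −log(1.34 × 10^-6) = 5.87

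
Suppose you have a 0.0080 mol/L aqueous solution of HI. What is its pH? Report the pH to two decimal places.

HI is a strong acid and dissociates completely, so [H+] = 0.0080 M.
pH = -log(0.008) = 2.10

pH = 2.10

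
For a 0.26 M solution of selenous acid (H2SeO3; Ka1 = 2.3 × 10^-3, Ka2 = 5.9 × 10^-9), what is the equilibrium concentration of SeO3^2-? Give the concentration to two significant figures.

First ionization gives [H+] ≈ [HSeO3-] = 2.33 × 10^-2 M.
Second step: Ka2 = [H+][SeO3^2-]/[HSeO3-] ≈ [SeO3^2-] (since [H+] ≈ [HSeO3-]).
So [SeO3^2-] ≈ Ka2.

5.9 × 10^-9 M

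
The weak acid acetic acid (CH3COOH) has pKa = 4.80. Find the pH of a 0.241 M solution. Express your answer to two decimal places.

pH = 2.71

CH3COOH ⇌ CH3COO- + H+
Ka = 10^(−4.80) = 1.58 × 10^-5
Let x = [H+] at equilibrium. Ka = x²/(0.241 − x).
Neglecting x in the denominator: x = √(1.58 × 10^-5 × 0.241) = 1.95 × 10^-3 M
(x/C₀ = 0.81% < 5%, so the approximation holds.)
pH = −log(1.95 × 10^-3) = 2.71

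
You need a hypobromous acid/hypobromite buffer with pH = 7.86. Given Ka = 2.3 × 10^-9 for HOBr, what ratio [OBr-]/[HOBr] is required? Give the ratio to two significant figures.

ratio = 0.17

pKa = -log(2.3 × 10^-9) = 8.638
pH = pKa + log(r) ⇒ log(r) = 7.86 − 8.638 = -0.778
r = [OBr-]/[HOBr] = 10^(-0.778) = 0.167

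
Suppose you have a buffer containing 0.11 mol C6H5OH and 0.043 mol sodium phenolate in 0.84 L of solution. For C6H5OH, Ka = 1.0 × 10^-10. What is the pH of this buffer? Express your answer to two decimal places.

pH = 9.59

pKa = −log(1.0 × 10^-10) = 10.000
pH = pKa + log([A⁻]/[HA]) = 10.000 + log(0.043/0.11)
pH = 10.000 + (-0.408) = 9.59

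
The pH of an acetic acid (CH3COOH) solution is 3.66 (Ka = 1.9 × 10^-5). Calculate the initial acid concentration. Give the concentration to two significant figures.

[H+] = 10^(-3.66) = 2.19 × 10^-4 M = x
Ka = x²/(C₀ − x) ⇒ C₀ = x + x²/Ka
C₀ = 2.19 × 10^-4 + (2.19 × 10^-4)²/(1.9 × 10^-5) = 2.74 × 10^-3 M

C₀ = 2.7 × 10^-3 M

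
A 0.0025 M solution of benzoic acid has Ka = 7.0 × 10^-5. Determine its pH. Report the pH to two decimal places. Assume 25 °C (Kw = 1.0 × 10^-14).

pH = 3.41

C6H5COOH ⇌ C6H5COO- + H+
Let x = [H+] at equilibrium. Ka = x²/(0.0025 − x).
The 5% rule fails; solving x² + Ka·x − Ka·C₀ = 0 exactly:
x = [−7e-05 + √(7e-05² + 7e-07)]/2 = 3.85 × 10^-4 M
pH = −log(3.85 × 10^-4) = 3.41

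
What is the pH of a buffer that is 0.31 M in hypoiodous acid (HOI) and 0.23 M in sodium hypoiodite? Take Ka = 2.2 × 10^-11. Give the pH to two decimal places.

pH = 10.53

pKa = −log(2.2 × 10^-11) = 10.658
Henderson–Hasselbalch: pH = pKa + log([OI-]/[HOI]) = 10.658 + log(0.23/0.31)
pH = 10.658 + (-0.130) = 10.53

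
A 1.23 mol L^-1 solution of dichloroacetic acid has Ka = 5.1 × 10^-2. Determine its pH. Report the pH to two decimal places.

pH = 0.65

Cl2CHCOOH ⇌ Cl2CHCOO- + H+
Let x = [H+] at equilibrium. Ka = x²/(1.23 − x).
x is not negligible relative to C₀; solve x² + 0.051·x − 0.0627 = 0.
x = [−0.051 + √(0.051² + 0.251)]/2 = 2.26 × 10^-1 M
pH = −log[H+] = −log(2.26 × 10^-1) = 0.65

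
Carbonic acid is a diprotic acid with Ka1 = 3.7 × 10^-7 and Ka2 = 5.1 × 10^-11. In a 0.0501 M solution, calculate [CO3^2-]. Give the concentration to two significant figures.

First ionization gives [H+] ≈ [HCO3-] = 1.36 × 10^-4 M.
Second step: Ka2 = [H+][CO3^2-]/[HCO3-] ≈ [CO3^2-] (since [H+] ≈ [HCO3-]).
So [CO3^2-] ≈ Ka2.

5.1 × 10^-11 M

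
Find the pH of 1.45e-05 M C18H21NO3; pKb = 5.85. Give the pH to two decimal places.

pH = 8.59

C18H21NO3 + H2O ⇌ C18H22NO3+ + OH-
Kb = 10^(−5.85) = 1.41 × 10^-6
From the ICE table, Kb = x²/(1.45e-05 − x) = 1.41 × 10^-6.
x is not negligible relative to C₀; solve x² + 1.41e-06·x − 2.04e-11 = 0.
x = [−1.41e-06 + √(1.41e-06² + 8.18e-11)]/2 = 3.87 × 10^-6 M
pOH = 5.41, so pH = 14.00 − pOH = 8.59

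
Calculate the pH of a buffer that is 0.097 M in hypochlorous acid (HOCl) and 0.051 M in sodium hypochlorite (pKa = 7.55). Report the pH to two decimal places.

pH = 7.27

pH = pKa + log([A⁻]/[HA]) = 7.55 + log(0.051/0.097)
pH = 7.55 + (-0.279) = 7.27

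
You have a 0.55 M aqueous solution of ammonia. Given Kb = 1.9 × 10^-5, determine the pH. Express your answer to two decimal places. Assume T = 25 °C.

pH = 11.51

NH3 + H2O ⇌ NH4+ + OH-
From the ICE table, Kb = x²/(0.55 − x) = 1.9 × 10^-5.
Assume x ≪ 0.55: x ≈ √(1.9 × 10^-5 × 0.55) = 3.23 × 10^-3 M
(x/C₀ = 0.59% < 5%, so the approximation holds.)
pOH = −log(3.23 × 10^-3) = 2.49; pH = 14.00 − 2.49 = 11.51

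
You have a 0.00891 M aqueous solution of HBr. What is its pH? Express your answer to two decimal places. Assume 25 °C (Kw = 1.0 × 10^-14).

pH = 2.05

HBr is a strong acid and dissociates completely, so [H+] = 0.00891 M.
pH = -log(0.00891) = 2.05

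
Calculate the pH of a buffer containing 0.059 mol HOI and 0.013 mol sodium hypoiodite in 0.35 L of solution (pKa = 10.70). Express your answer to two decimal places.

pH = 10.04

pH = pKa + log([A⁻]/[HA]) = 10.70 + log(0.013/0.059)
pH = 10.70 + (-0.657) = 10.04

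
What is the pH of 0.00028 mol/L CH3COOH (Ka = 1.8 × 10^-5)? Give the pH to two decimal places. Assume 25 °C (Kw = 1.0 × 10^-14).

pH = 4.20

CH3COOH ⇌ CH3COO- + H+
Ka = [H+]²/(0.00028 − [H+]) = 1.8 × 10^-5
[H+] is not negligible relative to C₀; solve [H+]² + 1.8e-05·[H+] − 5.04e-09 = 0.
[H+] = (−Ka + √(Ka² + 4·Ka·C₀))/2 = 6.26 × 10^-5 M
pH = −log(6.26 × 10^-5) = 4.20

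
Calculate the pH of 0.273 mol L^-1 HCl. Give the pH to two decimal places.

pH = 0.56

HCl is a strong acid and dissociates completely, so [H+] = 0.273 M.
pH = -log(0.273) = 0.56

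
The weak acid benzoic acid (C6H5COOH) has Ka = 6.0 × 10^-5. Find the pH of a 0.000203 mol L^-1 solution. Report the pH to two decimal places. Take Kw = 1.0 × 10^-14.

pH = 4.07

C6H5COOH ⇌ C6H5COO- + H+
Ka = [H+]²/(0.000203 − [H+]) = 6.0 × 10^-5
[H+] is not negligible relative to C₀; solve [H+]² + 6e-05·[H+] − 1.22e-08 = 0.
[H+] = (−Ka + √(Ka² + 4·Ka·C₀))/2 = 8.44 × 10^-5 M
pH = −log(8.44 × 10^-5) = 4.07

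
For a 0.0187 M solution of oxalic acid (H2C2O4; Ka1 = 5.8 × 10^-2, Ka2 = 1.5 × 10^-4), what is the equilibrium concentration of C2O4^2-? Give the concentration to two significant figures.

First ionization gives [H+] ≈ [HC2O4-] = 1.49 × 10^-2 M.
Second step: Ka2 = [H+][C2O4^2-]/[HC2O4-] ≈ [C2O4^2-] (since [H+] ≈ [HC2O4-]).
So [C2O4^2-] ≈ Ka2.

1.5 × 10^-4 M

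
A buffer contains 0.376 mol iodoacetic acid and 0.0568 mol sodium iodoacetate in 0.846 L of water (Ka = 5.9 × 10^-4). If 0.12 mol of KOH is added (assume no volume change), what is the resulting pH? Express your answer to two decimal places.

pH = 3.07

OH- converts ICH2COOH to ICH2COO-: ICH2COOH → 0.256 mol, ICH2COO- → 0.177 mol.
pKa = −log(5.9 × 10^-4) = 3.229
pH = pKa + log(n_ICH2COO-/n_ICH2COOH) = 3.229 + log(0.177/0.256) = 3.229 + (-0.160)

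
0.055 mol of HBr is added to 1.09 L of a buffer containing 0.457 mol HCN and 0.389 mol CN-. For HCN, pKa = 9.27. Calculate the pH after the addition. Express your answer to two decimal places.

Added H+ converts CN- to HCN: HCN → 0.512 mol, CN- → 0.334 mol.
pH = pKa + log(n_CN-/n_HCN) = 9.27 + log(0.334/0.512) = 9.27 + (-0.186)

pH = 9.08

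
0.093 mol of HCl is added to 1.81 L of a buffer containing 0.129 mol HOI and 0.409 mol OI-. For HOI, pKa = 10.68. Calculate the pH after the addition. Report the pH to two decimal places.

pH = 10.83

After neutralization: n(HOI) = 0.222 mol, n(OI-) = 0.316 mol.
Henderson–Hasselbalch with mole ratio 0.316/0.222: pH = 10.68 + (+0.153)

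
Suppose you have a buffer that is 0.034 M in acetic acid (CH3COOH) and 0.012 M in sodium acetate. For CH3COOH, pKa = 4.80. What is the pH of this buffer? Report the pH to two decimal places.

pH = pKa + log([A⁻]/[HA]) = 4.80 + log(0.012/0.034)
pH = 4.80 + (-0.452) = 4.35

pH = 4.35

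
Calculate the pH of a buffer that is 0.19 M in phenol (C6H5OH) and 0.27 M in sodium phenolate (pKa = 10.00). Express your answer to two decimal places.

pH = pKa + log([A⁻]/[HA]) = 10.00 + log(0.27/0.19)
pH = 10.00 + (+0.153) = 10.15

pH = 10.15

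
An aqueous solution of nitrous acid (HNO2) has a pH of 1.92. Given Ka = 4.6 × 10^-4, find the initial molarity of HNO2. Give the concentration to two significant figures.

C₀ = 3.3 × 10^-1 M

[H+] = 10^(-1.92) = 1.20 × 10^-2 M = x
Ka = x²/(C₀ − x) ⇒ C₀ = x + x²/Ka
C₀ = 1.20 × 10^-2 + (1.20 × 10^-2)²/(4.6 × 10^-4) = 3.25 × 10^-1 M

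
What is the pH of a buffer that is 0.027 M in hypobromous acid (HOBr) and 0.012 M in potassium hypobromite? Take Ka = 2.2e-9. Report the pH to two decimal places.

pKa = −log(2.2 × 10^-9) = 8.658
pH = pKa + log([A⁻]/[HA]) = 8.658 + log(0.012/0.027)
pH = 8.658 + (-0.352) = 8.31

pH = 8.31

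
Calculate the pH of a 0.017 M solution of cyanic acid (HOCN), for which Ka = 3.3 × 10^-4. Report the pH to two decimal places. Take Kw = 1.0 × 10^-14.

HOCN ⇌ OCN- + H+
Ka = [H+]²/(0.017 − [H+]) = 3.3 × 10^-4
[H+] is not negligible relative to C₀; solve [H+]² + 0.00033·[H+] − 5.61e-06 = 0.
[H+] = (−Ka + √(Ka² + 4·Ka·C₀))/2 = 2.21 × 10^-3 M
pH = −log(2.21 × 10^-3) = 2.66

pH = 2.66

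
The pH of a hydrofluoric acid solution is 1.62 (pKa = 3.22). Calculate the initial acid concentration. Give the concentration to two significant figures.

C₀ = 9.8 × 10^-1 M

[H+] = 10^(-1.62) = 2.40 × 10^-2 M = x
Ka = 10^(−3.22) = 6.03 × 10^-4
Ka = x²/(C₀ − x) ⇒ C₀ = x + x²/Ka
C₀ = 2.40 × 10^-2 + (2.40 × 10^-2)²/(6.03 × 10^-4) = 9.79 × 10^-1 M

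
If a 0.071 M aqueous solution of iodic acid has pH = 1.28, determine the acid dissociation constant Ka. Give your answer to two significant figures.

[H+] = 10^(-1.28) = 5.25 × 10^-2 M
At equilibrium [HA] = 0.071 − 5.25 × 10^-2 = 1.85 × 10^-2 M
Ka = [H+][A-]/[HA] = (5.25 × 10^-2)² / 1.85 × 10^-2 = 1.5 × 10^-1

Ka = 1.5 × 10^-1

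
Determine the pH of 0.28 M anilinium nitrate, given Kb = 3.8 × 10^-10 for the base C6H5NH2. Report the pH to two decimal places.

pH = 2.57

C6H5NH3+ is the conjugate acid of the weak base C6H5NH2.
Ka = Kw/Kb = 1.0×10^-14 / 3.8 × 10^-10 = 2.63 × 10^-5
Let x = [H+] at equilibrium. Ka = x²/(0.28 − x).
Assume x ≪ 0.28: x ≈ √(2.63 × 10^-5 × 0.28) = 2.71 × 10^-3 M
Check: 0.97% ionized — well under 5%, approximation valid.
pH = −log(2.71 × 10^-3) = 2.57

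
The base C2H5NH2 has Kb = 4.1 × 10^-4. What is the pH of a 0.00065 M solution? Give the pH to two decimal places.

pH = 10.54

C2H5NH2 + H2O ⇌ C2H5NH3+ + OH-
From the ICE table, Kb = x²/(0.00065 − x) = 4.1 × 10^-4.
The 5% rule fails; solving x² + Kb·x − Kb·C₀ = 0 exactly:
x = [−0.00041 + √(0.00041² + 1.07e-06)]/2 = 3.50 × 10^-4 M
pOH = 3.46, so pH = 14.00 − pOH = 10.54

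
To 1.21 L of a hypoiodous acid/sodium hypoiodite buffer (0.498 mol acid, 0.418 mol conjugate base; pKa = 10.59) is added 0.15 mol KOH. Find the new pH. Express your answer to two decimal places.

OH- converts HOI to OI-: HOI → 0.348 mol, OI- → 0.568 mol.
pH = pKa + log([A⁻]/[HA]) = 10.59 + log(0.568/0.348) = 10.59 +0.213

pH = 10.80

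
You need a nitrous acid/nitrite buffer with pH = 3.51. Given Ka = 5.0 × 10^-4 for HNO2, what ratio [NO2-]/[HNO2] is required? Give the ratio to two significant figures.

pKa = -log(5.0 × 10^-4) = 3.301
pH = pKa + log(r) ⇒ log(r) = 3.51 − 3.301 = +0.209
r = [NO2-]/[HNO2] = 10^(+0.209) = 1.62

ratio = 1.6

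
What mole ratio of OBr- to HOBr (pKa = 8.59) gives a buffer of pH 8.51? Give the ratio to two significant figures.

pH = pKa + log(r) ⇒ log(r) = 8.51 − 8.59 = -0.08
r = [OBr-]/[HOBr] = 10^(-0.08) = 0.832

ratio = 0.83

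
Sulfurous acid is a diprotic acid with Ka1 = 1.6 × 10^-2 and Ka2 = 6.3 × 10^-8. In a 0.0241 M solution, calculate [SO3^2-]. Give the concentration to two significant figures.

6.3 × 10^-8 M

First ionization gives [H+] ≈ [HSO3-] = 1.32 × 10^-2 M.
Second step: Ka2 = [H+][SO3^2-]/[HSO3-] ≈ [SO3^2-] (since [H+] ≈ [HSO3-]).
So [SO3^2-] ≈ Ka2.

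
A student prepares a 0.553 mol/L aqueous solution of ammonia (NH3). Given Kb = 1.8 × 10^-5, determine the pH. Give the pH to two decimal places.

NH3 + H2O ⇌ NH4+ + OH-
Kb = x²/(0.553 − x) = 1.8 × 10^-5
Neglecting x in the denominator: x = √(1.8 × 10^-5 × 0.553) = 3.15 × 10^-3 M
(x/C₀ = 0.57% < 5%, so the approximation holds.)
pOH = 2.50, so pH = 14.00 − pOH = 11.50

pH = 11.50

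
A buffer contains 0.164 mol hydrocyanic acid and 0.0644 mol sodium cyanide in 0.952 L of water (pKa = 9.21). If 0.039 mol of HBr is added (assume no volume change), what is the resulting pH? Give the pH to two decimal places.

After neutralization: n(HCN) = 0.203 mol, n(CN-) = 0.0254 mol.
Henderson–Hasselbalch with mole ratio 0.0254/0.203: pH = 9.21 + (-0.903)

pH = 8.31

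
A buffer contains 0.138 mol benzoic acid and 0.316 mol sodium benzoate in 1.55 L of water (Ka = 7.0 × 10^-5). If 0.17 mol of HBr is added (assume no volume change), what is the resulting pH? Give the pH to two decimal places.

pH = 3.83

Added H+ converts C6H5COO- to C6H5COOH: C6H5COOH → 0.308 mol, C6H5COO- → 0.146 mol.
pKa = −log(7.0 × 10^-5) = 4.155
pH = pKa + log([A⁻]/[HA]) = 4.155 + log(0.146/0.308) = 4.155 -0.324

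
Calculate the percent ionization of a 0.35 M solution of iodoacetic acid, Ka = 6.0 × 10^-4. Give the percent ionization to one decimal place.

4.1%

ICH2COOH ⇌ ICH2COO- + H+; let x = [H+] at equilibrium.
x ≈ √(Ka·C₀) = √(6.0 × 10^-4 × 0.35) = 1.45 × 10^-2 M
Fraction ionized = 1.45 × 10^-2 / 0.35 = 0.0414 → 4.1%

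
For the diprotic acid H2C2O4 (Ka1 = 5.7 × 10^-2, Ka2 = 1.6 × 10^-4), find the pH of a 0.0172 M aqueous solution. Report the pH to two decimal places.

pH = 1.86

Since Ka1 ≫ Ka2, the first ionization dominates [H+].
Ka1 = x²/(0.0172 − x) = 5.7 × 10^-2
Solving the quadratic: x = (−Ka1 + √(Ka1² + 4·Ka1·C₀))/2 = 1.38 × 10^-2 M
pH = −log(1.38 × 10^-2) = 1.86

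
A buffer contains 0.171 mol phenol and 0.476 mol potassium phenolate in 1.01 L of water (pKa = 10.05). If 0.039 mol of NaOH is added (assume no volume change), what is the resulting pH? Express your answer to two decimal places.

OH- converts C6H5OH to C6H5O-: C6H5OH → 0.132 mol, C6H5O- → 0.515 mol.
pH = pKa + log(n_C6H5O-/n_C6H5OH) = 10.05 + log(0.515/0.132) = 10.05 + (+0.591)

pH = 10.64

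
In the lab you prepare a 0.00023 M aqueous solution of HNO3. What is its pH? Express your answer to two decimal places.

HNO3 is a strong acid and dissociates completely, so [H+] = 0.00023 M.
pH = -log(0.00023) = 3.64

pH = 3.64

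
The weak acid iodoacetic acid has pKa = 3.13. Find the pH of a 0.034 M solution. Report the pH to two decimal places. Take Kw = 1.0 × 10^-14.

pH = 2.33

ICH2COOH ⇌ ICH2COO- + H+
Ka = 10^(−3.13) = 7.41 × 10^-4
Ka = x²/(0.034 − x) = 7.41 × 10^-4
The 5% rule fails; solving x² + Ka·x − Ka·C₀ = 0 exactly:
x = [−0.000741 + √(0.000741² + 0.000101)]/2 = 4.66 × 10^-3 M
pH = −log(4.66 × 10^-3) = 2.33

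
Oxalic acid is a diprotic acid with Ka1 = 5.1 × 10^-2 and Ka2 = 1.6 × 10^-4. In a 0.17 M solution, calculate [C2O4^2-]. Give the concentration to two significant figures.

1.6 × 10^-4 M

First ionization gives [H+] ≈ [HC2O4-] = 7.10 × 10^-2 M.
Second step: Ka2 = [H+][C2O4^2-]/[HC2O4-] ≈ [C2O4^2-] (since [H+] ≈ [HC2O4-]).
So [C2O4^2-] ≈ Ka2.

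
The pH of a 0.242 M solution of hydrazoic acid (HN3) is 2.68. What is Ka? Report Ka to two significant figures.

[H+] = 10^(-2.68) = 2.09 × 10^-3 M
At equilibrium [HA] = 0.242 − 2.09 × 10^-3 = 2.40 × 10^-1 M
Ka = [H+][A-]/[HA] = (2.09 × 10^-3)² / 2.40 × 10^-1 = 1.8 × 10^-5

Ka = 1.8 × 10^-5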